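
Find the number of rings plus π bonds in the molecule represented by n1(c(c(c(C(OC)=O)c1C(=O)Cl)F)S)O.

5

Molecular formula from the SMILES: C7H5ClFNO4S.
DoU = (2C + 2 + N − H − X)/2 = (2·7 + 2 + 1 − 5 − 2)/2 = 10/2 = 5.
(Structurally: 1 ring(s) + 4 π bond(s) = 5.)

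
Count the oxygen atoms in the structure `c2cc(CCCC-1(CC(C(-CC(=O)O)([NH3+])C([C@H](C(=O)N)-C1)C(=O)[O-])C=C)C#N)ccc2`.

5

The symbol for oxygen appears 5 times in the SMILES.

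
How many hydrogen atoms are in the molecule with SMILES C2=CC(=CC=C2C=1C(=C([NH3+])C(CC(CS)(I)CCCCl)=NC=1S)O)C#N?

Hydrogens are implicit in SMILES; fill each atom to its normal valence:
  7 × C (aromatic): no H
  5 × C: 2 H each → 10
  4 × C (aromatic): 1 H each → 4
  2 × C: no H
  2 × S: 1 H each → 2
  1 × Cl: no H
  1 × I: no H
  1 × N (charge +1): 3 H
  1 × N (aromatic): no H
  1 × N: no H
  1 × O: 1 H
  Total hydrogens = 20.

20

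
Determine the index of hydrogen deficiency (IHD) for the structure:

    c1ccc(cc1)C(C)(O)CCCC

Molecular formula from the SMILES: C12H18O.
DoU = (2C + 2 + N − H − X)/2 = (2·12 + 2 + 0 − 18 − 0)/2 = 8/2 = 4.
(Structurally: 1 ring(s) + 3 π bond(s) = 4.)

4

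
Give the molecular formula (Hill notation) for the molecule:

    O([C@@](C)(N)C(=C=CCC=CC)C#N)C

Heavy atoms from the SMILES: 11 C, 2 N, 1 O.
Implicit hydrogens by atom environment:
  4 × C: no H
  3 × C: 3 H each → 9
  3 × C: 1 H each → 3
  1 × C: 2 H
  1 × N: 2 H
  1 × N: no H
  1 × O: no H
  Total hydrogens = 16.
Molecular formula: C11H16N2O

C11H16N2O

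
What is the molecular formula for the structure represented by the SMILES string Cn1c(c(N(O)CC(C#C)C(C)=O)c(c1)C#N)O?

C12H13N3O3

Heavy atoms from the SMILES: 12 C, 3 N, 3 O.
Implicit hydrogens by atom environment:
  3 × C (aromatic): no H
  3 × C: no H
  2 × C: 3 H each → 6
  2 × C: 1 H each → 2
  2 × N: no H
  2 × O: 1 H each → 2
  1 × C: 2 H
  1 × C (aromatic): 1 H
  1 × N (aromatic): no H
  1 × O: no H
  Total hydrogens = 13.
Molecular formula: C12H13N3O3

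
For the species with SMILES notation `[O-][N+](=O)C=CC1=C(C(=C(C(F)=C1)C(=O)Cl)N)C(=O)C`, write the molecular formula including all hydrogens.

Heavy atoms from the SMILES: 11 C, 1 Cl, 1 F, 2 N, 4 O.
Implicit hydrogens by atom environment:
  5 × C (aromatic): no H
  3 × O: no H
  2 × C: 1 H each → 2
  2 × C: no H
  1 × C: 3 H
  1 × C (aromatic): 1 H
  1 × Cl: no H
  1 × F: no H
  1 × N: 2 H
  1 × N (charge +1): no H
  1 × O (charge -1): no H
  Total hydrogens = 8.
Molecular formula: C11H8ClFN2O4

C11H8ClFN2O4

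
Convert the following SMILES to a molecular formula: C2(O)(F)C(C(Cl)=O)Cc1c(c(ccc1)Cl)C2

Heavy atoms from the SMILES: 11 C, 2 Cl, 1 F, 2 O.
Implicit hydrogens by atom environment:
  3 × C (aromatic): 1 H each → 3
  3 × C (aromatic): no H
  2 × C: 2 H each → 4
  2 × C: no H
  2 × Cl: no H
  1 × C: 1 H
  1 × F: no H
  1 × O: 1 H
  1 × O: no H
  Total hydrogens = 9.
Molecular formula: C11H9Cl2FO2

C11H9Cl2FO2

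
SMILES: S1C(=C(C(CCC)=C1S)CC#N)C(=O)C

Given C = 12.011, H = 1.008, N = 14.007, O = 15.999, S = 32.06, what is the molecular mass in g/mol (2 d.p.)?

Molecular formula: C11H13NOS2.
M = 11×12.011 + 13×1.008 + 1×14.007 + 1×15.999 + 2×32.06 = 239.35 g/mol.

239.35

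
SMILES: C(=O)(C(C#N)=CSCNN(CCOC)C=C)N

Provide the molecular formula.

Heavy atoms from the SMILES: 10 C, 4 N, 2 O, 1 S.
Implicit hydrogens by atom environment:
  4 × C: 2 H each → 8
  3 × C: no H
  2 × C: 1 H each → 2
  2 × N: no H
  2 × O: no H
  1 × C: 3 H
  1 × N: 2 H
  1 × N: 1 H
  1 × S: no H
  Total hydrogens = 16.
Molecular formula: C10H16N4O2S

C10H16N4O2S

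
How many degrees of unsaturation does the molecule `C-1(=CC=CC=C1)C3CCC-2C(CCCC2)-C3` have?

Molecular formula from the SMILES: C16H22.
DoU = (2C + 2 + N − H − X)/2 = (2·16 + 2 + 0 − 22 − 0)/2 = 12/2 = 6.
(Structurally: 3 ring(s) + 3 π bond(s) = 6.)

6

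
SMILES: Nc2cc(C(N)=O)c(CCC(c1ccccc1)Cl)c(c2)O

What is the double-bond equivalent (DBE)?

Molecular formula from the SMILES: C16H17ClN2O2.
DoU = (2C + 2 + N − H − X)/2 = (2·16 + 2 + 2 − 17 − 1)/2 = 18/2 = 9.
(Structurally: 2 ring(s) + 7 π bond(s) = 9.)

9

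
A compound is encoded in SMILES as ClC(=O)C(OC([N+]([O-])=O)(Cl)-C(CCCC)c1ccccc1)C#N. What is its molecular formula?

C15H16Cl2N2O4

Heavy atoms from the SMILES: 15 C, 2 Cl, 2 N, 4 O.
Implicit hydrogens by atom environment:
  5 × C (aromatic): 1 H each → 5
  3 × C: 2 H each → 6
  3 × C: no H
  3 × O: no H
  2 × C: 1 H each → 2
  2 × Cl: no H
  1 × C: 3 H
  1 × C (aromatic): no H
  1 × N: no H
  1 × N (charge +1): no H
  1 × O (charge -1): no H
  Total hydrogens = 16.
Molecular formula: C15H16Cl2N2O4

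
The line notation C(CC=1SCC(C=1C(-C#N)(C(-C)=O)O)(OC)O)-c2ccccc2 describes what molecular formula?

C17H19NO4S

Heavy atoms from the SMILES: 17 C, 1 N, 4 O, 1 S.
Implicit hydrogens by atom environment:
  6 × C: no H
  5 × C (aromatic): 1 H each → 5
  3 × C: 2 H each → 6
  2 × C: 3 H each → 6
  2 × O: 1 H each → 2
  2 × O: no H
  1 × C (aromatic): no H
  1 × N: no H
  1 × S: no H
  Total hydrogens = 19.
Molecular formula: C17H19NO4S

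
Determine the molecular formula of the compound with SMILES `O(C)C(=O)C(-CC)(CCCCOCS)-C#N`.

Heavy atoms from the SMILES: 11 C, 1 N, 3 O, 1 S.
Implicit hydrogens by atom environment:
  6 × C: 2 H each → 12
  3 × C: no H
  3 × O: no H
  2 × C: 3 H each → 6
  1 × N: no H
  1 × S: 1 H
  Total hydrogens = 19.
Molecular formula: C11H19NO3S

C11H19NO3S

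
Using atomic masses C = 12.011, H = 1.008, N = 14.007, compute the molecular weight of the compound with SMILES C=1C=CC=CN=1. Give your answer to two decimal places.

Molecular formula: C5H5N.
M = 5×12.011 + 5×1.008 + 1×14.007 = 79.10 g/mol.

79.10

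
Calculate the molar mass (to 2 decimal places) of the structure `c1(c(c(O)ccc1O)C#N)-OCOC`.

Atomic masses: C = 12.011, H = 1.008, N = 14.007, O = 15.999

195.17

Molecular formula: C9H9NO4.
M = 9×12.011 + 9×1.008 + 1×14.007 + 4×15.999 = 195.17 g/mol.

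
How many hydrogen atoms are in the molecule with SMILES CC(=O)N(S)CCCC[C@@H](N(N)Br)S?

16

Hydrogens are implicit in SMILES; fill each atom to its normal valence:
  4 × C: 2 H each → 8
  2 × N: no H
  2 × S: 1 H each → 2
  1 × Br: no H
  1 × C: 3 H
  1 × C: 1 H
  1 × C: no H
  1 × N: 2 H
  1 × O: no H
  Total hydrogens = 16.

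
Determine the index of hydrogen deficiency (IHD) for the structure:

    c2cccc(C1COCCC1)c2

Molecular formula from the SMILES: C11H14O.
DoU = (2C + 2 + N − H − X)/2 = (2·11 + 2 + 0 − 14 − 0)/2 = 10/2 = 5.
(Structurally: 2 ring(s) + 3 π bond(s) = 5.)

5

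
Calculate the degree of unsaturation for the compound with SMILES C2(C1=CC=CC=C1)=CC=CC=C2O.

Molecular formula from the SMILES: C12H10O.
DoU = (2C + 2 + N − H − X)/2 = (2·12 + 2 + 0 − 10 − 0)/2 = 16/2 = 8.
(Structurally: 2 ring(s) + 6 π bond(s) = 8.)

8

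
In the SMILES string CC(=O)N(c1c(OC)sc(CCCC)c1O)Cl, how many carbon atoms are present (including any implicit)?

11

The symbol for carbon appears 11 times in the SMILES. Lowercase c denotes aromatic carbon and counts toward C.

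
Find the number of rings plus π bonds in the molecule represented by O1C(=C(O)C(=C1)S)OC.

3

Molecular formula from the SMILES: C5H6O3S.
DoU = (2C + 2 + N − H − X)/2 = (2·5 + 2 + 0 − 6 − 0)/2 = 6/2 = 3.
(Structurally: 1 ring(s) + 2 π bond(s) = 3.)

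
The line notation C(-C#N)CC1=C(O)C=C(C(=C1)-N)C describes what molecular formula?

C10H12N2O

Heavy atoms from the SMILES: 10 C, 2 N, 1 O.
Implicit hydrogens by atom environment:
  4 × C (aromatic): no H
  2 × C: 2 H each → 4
  2 × C (aromatic): 1 H each → 2
  1 × C: 3 H
  1 × C: no H
  1 × N: 2 H
  1 × N: no H
  1 × O: 1 H
  Total hydrogens = 12.
Molecular formula: C10H12N2O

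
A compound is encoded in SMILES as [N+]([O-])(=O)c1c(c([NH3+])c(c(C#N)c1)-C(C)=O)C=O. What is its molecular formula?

C10H8N3O4+

Heavy atoms from the SMILES: 10 C, 3 N, 4 O.
Implicit hydrogens by atom environment:
  5 × C (aromatic): no H
  3 × O: no H
  2 × C: no H
  1 × C: 3 H
  1 × C (aromatic): 1 H
  1 × C: 1 H
  1 × N (charge +1): 3 H
  1 × N: no H
  1 × N (charge +1): no H
  1 × O (charge -1): no H
  Total hydrogens = 8.
Net charge +1.
Molecular formula: C10H8N3O4+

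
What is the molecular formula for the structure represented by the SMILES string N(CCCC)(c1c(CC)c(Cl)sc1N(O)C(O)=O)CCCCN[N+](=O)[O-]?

Heavy atoms from the SMILES: 15 C, 1 Cl, 4 N, 5 O, 1 S.
Implicit hydrogens by atom environment:
  8 × C: 2 H each → 16
  4 × C (aromatic): no H
  2 × C: 3 H each → 6
  2 × N: no H
  2 × O: 1 H each → 2
  2 × O: no H
  1 × C: no H
  1 × Cl: no H
  1 × N: 1 H
  1 × N (charge +1): no H
  1 × O (charge -1): no H
  1 × S (aromatic): no H
  Total hydrogens = 25.
Molecular formula: C15H25ClN4O5S

C15H25ClN4O5S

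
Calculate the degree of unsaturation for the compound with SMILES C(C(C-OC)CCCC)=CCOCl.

1

Molecular formula from the SMILES: C10H19ClO2.
DoU = (2C + 2 + N − H − X)/2 = (2·10 + 2 + 0 − 19 − 1)/2 = 2/2 = 1.
(Structurally: 0 ring(s) + 1 π bond(s) = 1.)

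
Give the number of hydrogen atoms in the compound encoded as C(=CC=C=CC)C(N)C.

Hydrogens are implicit in SMILES; fill each atom to its normal valence:
  5 × C: 1 H each → 5
  2 × C: 3 H each → 6
  1 × C: no H
  1 × N: 2 H
  Total hydrogens = 13.

13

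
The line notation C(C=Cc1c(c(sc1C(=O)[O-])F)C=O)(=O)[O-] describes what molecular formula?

[C9H3FO5S]2-

Heavy atoms from the SMILES: 9 C, 1 F, 5 O, 1 S.
Implicit hydrogens by atom environment:
  4 × C (aromatic): no H
  3 × C: 1 H each → 3
  3 × O: no H
  2 × C: no H
  2 × O (charge -1): no H
  1 × F: no H
  1 × S (aromatic): no H
  Total hydrogens = 3.
Net charge -2.
Molecular formula: [C9H3FO5S]2-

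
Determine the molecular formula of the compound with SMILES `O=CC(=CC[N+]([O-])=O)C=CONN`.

C6H9N3O4

Heavy atoms from the SMILES: 6 C, 3 N, 4 O.
Implicit hydrogens by atom environment:
  4 × C: 1 H each → 4
  3 × O: no H
  1 × C: 2 H
  1 × C: no H
  1 × N: 2 H
  1 × N: 1 H
  1 × N (charge +1): no H
  1 × O (charge -1): no H
  Total hydrogens = 9.
Molecular formula: C6H9N3O4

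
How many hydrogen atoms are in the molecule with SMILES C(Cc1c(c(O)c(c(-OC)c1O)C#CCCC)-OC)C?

22

Hydrogens are implicit in SMILES; fill each atom to its normal valence:
  6 × C (aromatic): no H
  4 × C: 3 H each → 12
  4 × C: 2 H each → 8
  2 × C: no H
  2 × O: 1 H each → 2
  2 × O: no H
  Total hydrogens = 22.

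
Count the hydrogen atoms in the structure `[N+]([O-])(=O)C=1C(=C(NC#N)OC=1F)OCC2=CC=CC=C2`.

Hydrogens are implicit in SMILES; fill each atom to its normal valence:
  5 × C (aromatic): 1 H each → 5
  5 × C (aromatic): no H
  2 × O: no H
  1 × C: 2 H
  1 × C: no H
  1 × F: no H
  1 × N: 1 H
  1 × N: no H
  1 × N (charge +1): no H
  1 × O (aromatic): no H
  1 × O (charge -1): no H
  Total hydrogens = 8.

8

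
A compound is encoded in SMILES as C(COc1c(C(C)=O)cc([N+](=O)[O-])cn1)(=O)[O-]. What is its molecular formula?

C9H7N2O6-

Heavy atoms from the SMILES: 9 C, 2 N, 6 O.
Implicit hydrogens by atom environment:
  4 × O: no H
  3 × C (aromatic): no H
  2 × C (aromatic): 1 H each → 2
  2 × C: no H
  2 × O (charge -1): no H
  1 × C: 3 H
  1 × C: 2 H
  1 × N (aromatic): no H
  1 × N (charge +1): no H
  Total hydrogens = 7.
Net charge -1.
Molecular formula: C9H7N2O6-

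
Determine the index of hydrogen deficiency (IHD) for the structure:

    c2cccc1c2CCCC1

Molecular formula from the SMILES: C10H12.
DoU = (2C + 2 + N − H − X)/2 = (2·10 + 2 + 0 − 12 − 0)/2 = 10/2 = 5.
(Structurally: 2 ring(s) + 3 π bond(s) = 5.)

5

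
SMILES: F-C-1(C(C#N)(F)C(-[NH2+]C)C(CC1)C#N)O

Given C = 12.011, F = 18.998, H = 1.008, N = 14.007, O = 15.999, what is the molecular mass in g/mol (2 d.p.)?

Molecular formula: C9H12F2N3O+.
M = 9×12.011 + 2×18.998 + 12×1.008 + 3×14.007 + 1×15.999 = 216.21 g/mol.

216.21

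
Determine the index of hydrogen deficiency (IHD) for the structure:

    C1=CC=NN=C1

4

Molecular formula from the SMILES: C4H4N2.
DoU = (2C + 2 + N − H − X)/2 = (2·4 + 2 + 2 − 4 − 0)/2 = 8/2 = 4.
(Structurally: 1 ring(s) + 3 π bond(s) = 4.)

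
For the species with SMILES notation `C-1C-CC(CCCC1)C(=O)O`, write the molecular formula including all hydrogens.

C9H16O2

Heavy atoms from the SMILES: 9 C, 2 O.
Implicit hydrogens by atom environment:
  7 × C: 2 H each → 14
  1 × C: 1 H
  1 × C: no H
  1 × O: 1 H
  1 × O: no H
  Total hydrogens = 16.
Molecular formula: C9H16O2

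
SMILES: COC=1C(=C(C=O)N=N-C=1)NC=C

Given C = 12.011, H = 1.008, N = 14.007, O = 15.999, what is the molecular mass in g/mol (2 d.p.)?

Molecular formula: C8H9N3O2.
M = 8×12.011 + 9×1.008 + 3×14.007 + 2×15.999 = 179.18 g/mol.

179.18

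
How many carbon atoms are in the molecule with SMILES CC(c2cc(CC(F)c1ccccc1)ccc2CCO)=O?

The symbol for carbon appears 18 times in the SMILES. Lowercase c denotes aromatic carbon and counts toward C.

18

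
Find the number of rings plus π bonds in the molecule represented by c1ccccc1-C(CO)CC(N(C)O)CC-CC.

4

Molecular formula from the SMILES: C15H25NO2.
DoU = (2C + 2 + N − H − X)/2 = (2·15 + 2 + 1 − 25 − 0)/2 = 8/2 = 4.
(Structurally: 1 ring(s) + 3 π bond(s) = 4.)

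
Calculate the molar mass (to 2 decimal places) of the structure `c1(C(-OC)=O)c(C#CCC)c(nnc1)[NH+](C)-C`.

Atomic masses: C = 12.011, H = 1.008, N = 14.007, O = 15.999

234.28

Molecular formula: C12H16N3O2+.
M = 12×12.011 + 16×1.008 + 3×14.007 + 2×15.999 = 234.28 g/mol.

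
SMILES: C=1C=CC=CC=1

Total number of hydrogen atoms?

Hydrogens are implicit in SMILES; fill each atom to its normal valence:
  6 × C (aromatic): 1 H each → 6
  Total hydrogens = 6.

6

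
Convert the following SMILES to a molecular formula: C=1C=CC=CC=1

Heavy atoms from the SMILES: 6 C.
Implicit hydrogens by atom environment:
  6 × C (aromatic): 1 H each → 6
  Total hydrogens = 6.
Molecular formula: C6H6

C6H6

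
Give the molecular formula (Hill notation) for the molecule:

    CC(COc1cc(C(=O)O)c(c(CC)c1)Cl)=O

Heavy atoms from the SMILES: 12 C, 1 Cl, 4 O.
Implicit hydrogens by atom environment:
  4 × C (aromatic): no H
  3 × O: no H
  2 × C: 3 H each → 6
  2 × C: 2 H each → 4
  2 × C (aromatic): 1 H each → 2
  2 × C: no H
  1 × Cl: no H
  1 × O: 1 H
  Total hydrogens = 13.
Molecular formula: C12H13ClO4

C12H13ClO4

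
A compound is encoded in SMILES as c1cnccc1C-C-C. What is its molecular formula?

Heavy atoms from the SMILES: 8 C, 1 N.
Implicit hydrogens by atom environment:
  4 × C (aromatic): 1 H each → 4
  2 × C: 2 H each → 4
  1 × C: 3 H
  1 × C (aromatic): no H
  1 × N (aromatic): no H
  Total hydrogens = 11.
Molecular formula: C8H11N

C8H11N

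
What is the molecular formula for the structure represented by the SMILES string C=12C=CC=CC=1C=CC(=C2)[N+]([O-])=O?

C10H7NO2

Heavy atoms from the SMILES: 10 C, 1 N, 2 O.
Implicit hydrogens by atom environment:
  7 × C (aromatic): 1 H each → 7
  3 × C (aromatic): no H
  1 × N (charge +1): no H
  1 × O: no H
  1 × O (charge -1): no H
  Total hydrogens = 7.
Molecular formula: C10H7NO2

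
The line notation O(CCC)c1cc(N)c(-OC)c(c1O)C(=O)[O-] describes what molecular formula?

Heavy atoms from the SMILES: 11 C, 1 N, 5 O.
Implicit hydrogens by atom environment:
  5 × C (aromatic): no H
  3 × O: no H
  2 × C: 3 H each → 6
  2 × C: 2 H each → 4
  1 × C (aromatic): 1 H
  1 × C: no H
  1 × N: 2 H
  1 × O: 1 H
  1 × O (charge -1): no H
  Total hydrogens = 14.
Net charge -1.
Molecular formula: C11H14NO5-

C11H14NO5-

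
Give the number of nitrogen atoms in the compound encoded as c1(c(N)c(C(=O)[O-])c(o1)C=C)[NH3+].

The symbol for nitrogen appears 2 times in the SMILES.

2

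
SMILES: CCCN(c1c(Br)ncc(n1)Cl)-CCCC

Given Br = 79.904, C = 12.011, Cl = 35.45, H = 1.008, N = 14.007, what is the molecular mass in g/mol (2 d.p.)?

Molecular formula: C11H17BrClN3.
M = 1×79.904 + 11×12.011 + 1×35.45 + 17×1.008 + 3×14.007 = 306.63 g/mol.

306.63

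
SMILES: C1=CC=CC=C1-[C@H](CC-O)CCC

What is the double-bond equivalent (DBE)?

Molecular formula from the SMILES: C12H18O.
DoU = (2C + 2 + N − H − X)/2 = (2·12 + 2 + 0 − 18 − 0)/2 = 8/2 = 4.
(Structurally: 1 ring(s) + 3 π bond(s) = 4.)

4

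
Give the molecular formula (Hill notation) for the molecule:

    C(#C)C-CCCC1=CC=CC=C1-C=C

Heavy atoms from the SMILES: 14 C.
Implicit hydrogens by atom environment:
  5 × C: 2 H each → 10
  4 × C (aromatic): 1 H each → 4
  2 × C: 1 H each → 2
  2 × C (aromatic): no H
  1 × C: no H
  Total hydrogens = 16.
Molecular formula: C14H16

C14H16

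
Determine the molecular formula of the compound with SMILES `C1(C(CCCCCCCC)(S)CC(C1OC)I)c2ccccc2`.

Heavy atoms from the SMILES: 20 C, 1 I, 1 O, 1 S.
Implicit hydrogens by atom environment:
  8 × C: 2 H each → 16
  5 × C (aromatic): 1 H each → 5
  3 × C: 1 H each → 3
  2 × C: 3 H each → 6
  1 × C: no H
  1 × C (aromatic): no H
  1 × I: no H
  1 × O: no H
  1 × S: 1 H
  Total hydrogens = 31.
Molecular formula: C20H31IOS

C20H31IOS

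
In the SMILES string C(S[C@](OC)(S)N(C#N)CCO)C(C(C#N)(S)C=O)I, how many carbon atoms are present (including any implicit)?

10

The symbol for carbon appears 10 times in the SMILES.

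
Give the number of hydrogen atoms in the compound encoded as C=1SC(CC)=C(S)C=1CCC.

Hydrogens are implicit in SMILES; fill each atom to its normal valence:
  3 × C: 2 H each → 6
  3 × C (aromatic): no H
  2 × C: 3 H each → 6
  1 × C (aromatic): 1 H
  1 × S: 1 H
  1 × S (aromatic): no H
  Total hydrogens = 14.

14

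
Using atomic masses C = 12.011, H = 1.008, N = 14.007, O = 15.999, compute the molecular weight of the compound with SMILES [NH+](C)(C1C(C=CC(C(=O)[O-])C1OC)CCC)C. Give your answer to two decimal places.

241.33

Molecular formula: C13H23NO3.
M = 13×12.011 + 23×1.008 + 1×14.007 + 3×15.999 = 241.33 g/mol.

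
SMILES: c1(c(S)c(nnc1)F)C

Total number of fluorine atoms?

1

The symbol for fluorine appears 1 time in the SMILES.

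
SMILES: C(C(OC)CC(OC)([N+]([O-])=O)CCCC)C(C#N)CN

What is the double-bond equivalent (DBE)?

Molecular formula from the SMILES: C13H25N3O4.
DoU = (2C + 2 + N − H − X)/2 = (2·13 + 2 + 3 − 25 − 0)/2 = 6/2 = 3.
(Structurally: 0 ring(s) + 3 π bond(s) = 3.)

3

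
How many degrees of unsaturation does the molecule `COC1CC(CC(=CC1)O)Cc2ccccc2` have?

6

Molecular formula from the SMILES: C15H20O2.
DoU = (2C + 2 + N − H − X)/2 = (2·15 + 2 + 0 − 20 − 0)/2 = 12/2 = 6.
(Structurally: 2 ring(s) + 4 π bond(s) = 6.)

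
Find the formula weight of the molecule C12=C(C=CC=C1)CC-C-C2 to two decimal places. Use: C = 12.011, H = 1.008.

Molecular formula: C10H12.
M = 10×12.011 + 12×1.008 = 132.21 g/mol.

132.21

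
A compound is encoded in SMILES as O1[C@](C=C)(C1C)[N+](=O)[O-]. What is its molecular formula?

Heavy atoms from the SMILES: 5 C, 1 N, 3 O.
Implicit hydrogens by atom environment:
  2 × C: 1 H each → 2
  2 × O: no H
  1 × C: 3 H
  1 × C: 2 H
  1 × C: no H
  1 × N (charge +1): no H
  1 × O (charge -1): no H
  Total hydrogens = 7.
Molecular formula: C5H7NO3

C5H7NO3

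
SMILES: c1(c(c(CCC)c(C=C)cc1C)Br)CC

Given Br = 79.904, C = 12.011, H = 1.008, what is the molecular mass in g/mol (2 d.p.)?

Molecular formula: C14H19Br.
M = 1×79.904 + 14×12.011 + 19×1.008 = 267.21 g/mol.

267.21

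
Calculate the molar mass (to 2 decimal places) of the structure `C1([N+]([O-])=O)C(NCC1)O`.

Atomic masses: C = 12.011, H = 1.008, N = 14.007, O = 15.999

Molecular formula: C4H8N2O3.
M = 4×12.011 + 8×1.008 + 2×14.007 + 3×15.999 = 132.12 g/mol.

132.12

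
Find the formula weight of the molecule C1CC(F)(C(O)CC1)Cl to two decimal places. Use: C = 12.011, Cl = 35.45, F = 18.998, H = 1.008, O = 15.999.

Molecular formula: C6H10ClFO.
M = 6×12.011 + 1×35.45 + 1×18.998 + 10×1.008 + 1×15.999 = 152.59 g/mol.

152.59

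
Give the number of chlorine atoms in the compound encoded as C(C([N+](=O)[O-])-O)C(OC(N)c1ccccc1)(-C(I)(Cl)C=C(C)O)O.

The symbol for chlorine appears 1 time in the SMILES.

1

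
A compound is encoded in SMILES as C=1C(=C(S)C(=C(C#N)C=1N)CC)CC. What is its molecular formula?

Heavy atoms from the SMILES: 11 C, 2 N, 1 S.
Implicit hydrogens by atom environment:
  5 × C (aromatic): no H
  2 × C: 3 H each → 6
  2 × C: 2 H each → 4
  1 × C (aromatic): 1 H
  1 × C: no H
  1 × N: 2 H
  1 × N: no H
  1 × S: 1 H
  Total hydrogens = 14.
Molecular formula: C11H14N2S

C11H14N2S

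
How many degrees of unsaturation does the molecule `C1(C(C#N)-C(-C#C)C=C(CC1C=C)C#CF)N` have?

Molecular formula from the SMILES: C14H13FN2.
DoU = (2C + 2 + N − H − X)/2 = (2·14 + 2 + 2 − 13 − 1)/2 = 18/2 = 9.
(Structurally: 1 ring(s) + 8 π bond(s) = 9.)

9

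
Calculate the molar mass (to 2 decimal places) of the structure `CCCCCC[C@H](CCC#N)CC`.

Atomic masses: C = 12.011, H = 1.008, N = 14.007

181.32

Molecular formula: C12H23N.
M = 12×12.011 + 23×1.008 + 1×14.007 = 181.32 g/mol.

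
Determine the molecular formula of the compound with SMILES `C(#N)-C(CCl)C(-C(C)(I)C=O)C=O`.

C8H9ClINO2

Heavy atoms from the SMILES: 8 C, 1 Cl, 1 I, 1 N, 2 O.
Implicit hydrogens by atom environment:
  4 × C: 1 H each → 4
  2 × C: no H
  2 × O: no H
  1 × C: 3 H
  1 × C: 2 H
  1 × Cl: no H
  1 × I: no H
  1 × N: no H
  Total hydrogens = 9.
Molecular formula: C8H9ClINO2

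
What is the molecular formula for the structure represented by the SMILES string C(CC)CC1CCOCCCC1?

Heavy atoms from the SMILES: 11 C, 1 O.
Implicit hydrogens by atom environment:
  9 × C: 2 H each → 18
  1 × C: 3 H
  1 × C: 1 H
  1 × O: no H
  Total hydrogens = 22.
Molecular formula: C11H22O

C11H22O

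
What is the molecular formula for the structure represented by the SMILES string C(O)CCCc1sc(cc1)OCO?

Heavy atoms from the SMILES: 9 C, 3 O, 1 S.
Implicit hydrogens by atom environment:
  5 × C: 2 H each → 10
  2 × C (aromatic): 1 H each → 2
  2 × C (aromatic): no H
  2 × O: 1 H each → 2
  1 × O: no H
  1 × S (aromatic): no H
  Total hydrogens = 14.
Molecular formula: C9H14O3S

C9H14O3S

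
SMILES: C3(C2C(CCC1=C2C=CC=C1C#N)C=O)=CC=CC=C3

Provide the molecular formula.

Heavy atoms from the SMILES: 18 C, 1 N, 1 O.
Implicit hydrogens by atom environment:
  8 × C (aromatic): 1 H each → 8
  4 × C (aromatic): no H
  3 × C: 1 H each → 3
  2 × C: 2 H each → 4
  1 × C: no H
  1 × N: no H
  1 × O: no H
  Total hydrogens = 15.
Molecular formula: C18H15NO

C18H15NO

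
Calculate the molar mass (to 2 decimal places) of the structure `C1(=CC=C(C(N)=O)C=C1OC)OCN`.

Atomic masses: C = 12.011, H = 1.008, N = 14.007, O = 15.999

Molecular formula: C9H12N2O3.
M = 9×12.011 + 12×1.008 + 2×14.007 + 3×15.999 = 196.21 g/mol.

196.21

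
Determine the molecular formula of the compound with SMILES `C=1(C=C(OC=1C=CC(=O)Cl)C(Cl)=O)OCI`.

C9H5Cl2IO4

Heavy atoms from the SMILES: 9 C, 2 Cl, 1 I, 4 O.
Implicit hydrogens by atom environment:
  3 × C (aromatic): no H
  3 × O: no H
  2 × C: 1 H each → 2
  2 × C: no H
  2 × Cl: no H
  1 × C: 2 H
  1 × C (aromatic): 1 H
  1 × I: no H
  1 × O (aromatic): no H
  Total hydrogens = 5.
Molecular formula: C9H5Cl2IO4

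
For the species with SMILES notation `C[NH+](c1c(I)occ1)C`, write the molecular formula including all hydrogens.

C6H9INO+

Heavy atoms from the SMILES: 6 C, 1 I, 1 N, 1 O.
Implicit hydrogens by atom environment:
  2 × C: 3 H each → 6
  2 × C (aromatic): 1 H each → 2
  2 × C (aromatic): no H
  1 × I: no H
  1 × N (charge +1): 1 H
  1 × O (aromatic): no H
  Total hydrogens = 9.
Net charge +1.
Molecular formula: C6H9INO+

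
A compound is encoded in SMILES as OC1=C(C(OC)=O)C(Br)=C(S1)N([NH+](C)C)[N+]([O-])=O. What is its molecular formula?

C8H11BrN3O5S+

Heavy atoms from the SMILES: 1 Br, 8 C, 3 N, 5 O, 1 S.
Implicit hydrogens by atom environment:
  4 × C (aromatic): no H
  3 × C: 3 H each → 9
  3 × O: no H
  1 × Br: no H
  1 × C: no H
  1 × N (charge +1): 1 H
  1 × N: no H
  1 × N (charge +1): no H
  1 × O: 1 H
  1 × O (charge -1): no H
  1 × S (aromatic): no H
  Total hydrogens = 11.
Net charge +1.
Molecular formula: C8H11BrN3O5S+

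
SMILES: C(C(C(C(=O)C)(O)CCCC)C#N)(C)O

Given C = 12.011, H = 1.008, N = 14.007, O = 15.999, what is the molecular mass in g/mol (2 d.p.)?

213.28

Molecular formula: C11H19NO3.
M = 11×12.011 + 19×1.008 + 1×14.007 + 3×15.999 = 213.28 g/mol.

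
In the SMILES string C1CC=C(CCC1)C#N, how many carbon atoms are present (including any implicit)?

8

The symbol for carbon appears 8 times in the SMILES.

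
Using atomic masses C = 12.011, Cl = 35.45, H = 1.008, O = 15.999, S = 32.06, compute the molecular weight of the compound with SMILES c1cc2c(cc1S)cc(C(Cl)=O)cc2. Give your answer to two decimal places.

222.69

Molecular formula: C11H7ClOS.
M = 11×12.011 + 1×35.45 + 7×1.008 + 1×15.999 + 1×32.06 = 222.69 g/mol.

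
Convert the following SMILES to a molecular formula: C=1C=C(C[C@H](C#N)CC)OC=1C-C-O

Heavy atoms from the SMILES: 11 C, 1 N, 2 O.
Implicit hydrogens by atom environment:
  4 × C: 2 H each → 8
  2 × C (aromatic): 1 H each → 2
  2 × C (aromatic): no H
  1 × C: 3 H
  1 × C: 1 H
  1 × C: no H
  1 × N: no H
  1 × O: 1 H
  1 × O (aromatic): no H
  Total hydrogens = 15.
Molecular formula: C11H15NO2

C11H15NO2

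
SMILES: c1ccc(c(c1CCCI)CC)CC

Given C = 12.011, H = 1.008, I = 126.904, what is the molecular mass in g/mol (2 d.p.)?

Molecular formula: C13H19I.
M = 13×12.011 + 19×1.008 + 1×126.904 = 302.20 g/mol.

302.20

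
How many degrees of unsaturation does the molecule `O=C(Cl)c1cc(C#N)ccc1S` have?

Molecular formula from the SMILES: C8H4ClNOS.
DoU = (2C + 2 + N − H − X)/2 = (2·8 + 2 + 1 − 4 − 1)/2 = 14/2 = 7.
(Structurally: 1 ring(s) + 6 π bond(s) = 7.)

7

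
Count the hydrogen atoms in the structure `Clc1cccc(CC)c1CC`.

13

Hydrogens are implicit in SMILES; fill each atom to its normal valence:
  3 × C (aromatic): 1 H each → 3
  3 × C (aromatic): no H
  2 × C: 3 H each → 6
  2 × C: 2 H each → 4
  1 × Cl: no H
  Total hydrogens = 13.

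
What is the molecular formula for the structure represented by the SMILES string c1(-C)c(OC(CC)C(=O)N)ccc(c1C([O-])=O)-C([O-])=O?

[C13H13NO6]2-

Heavy atoms from the SMILES: 13 C, 1 N, 6 O.
Implicit hydrogens by atom environment:
  4 × C (aromatic): no H
  4 × O: no H
  3 × C: no H
  2 × C: 3 H each → 6
  2 × C (aromatic): 1 H each → 2
  2 × O (charge -1): no H
  1 × C: 2 H
  1 × C: 1 H
  1 × N: 2 H
  Total hydrogens = 13.
Net charge -2.
Molecular formula: [C13H13NO6]2-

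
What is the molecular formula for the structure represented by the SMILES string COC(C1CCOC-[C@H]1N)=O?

Heavy atoms from the SMILES: 7 C, 1 N, 3 O.
Implicit hydrogens by atom environment:
  3 × C: 2 H each → 6
  3 × O: no H
  2 × C: 1 H each → 2
  1 × C: 3 H
  1 × C: no H
  1 × N: 2 H
  Total hydrogens = 13.
Molecular formula: C7H13NO3

C7H13NO3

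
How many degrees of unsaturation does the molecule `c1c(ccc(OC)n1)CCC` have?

Molecular formula from the SMILES: C9H13NO.
DoU = (2C + 2 + N − H − X)/2 = (2·9 + 2 + 1 − 13 − 0)/2 = 8/2 = 4.
(Structurally: 1 ring(s) + 3 π bond(s) = 4.)

4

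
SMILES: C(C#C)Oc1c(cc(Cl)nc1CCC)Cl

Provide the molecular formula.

Heavy atoms from the SMILES: 11 C, 2 Cl, 1 N, 1 O.
Implicit hydrogens by atom environment:
  4 × C (aromatic): no H
  3 × C: 2 H each → 6
  2 × Cl: no H
  1 × C: 3 H
  1 × C (aromatic): 1 H
  1 × C: 1 H
  1 × C: no H
  1 × N (aromatic): no H
  1 × O: no H
  Total hydrogens = 11.
Molecular formula: C11H11Cl2NO

C11H11Cl2NO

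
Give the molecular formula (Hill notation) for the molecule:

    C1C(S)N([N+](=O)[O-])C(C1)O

C4H8N2O3S

Heavy atoms from the SMILES: 4 C, 2 N, 3 O, 1 S.
Implicit hydrogens by atom environment:
  2 × C: 2 H each → 4
  2 × C: 1 H each → 2
  1 × N: no H
  1 × N (charge +1): no H
  1 × O: 1 H
  1 × O: no H
  1 × O (charge -1): no H
  1 × S: 1 H
  Total hydrogens = 8.
Molecular formula: C4H8N2O3S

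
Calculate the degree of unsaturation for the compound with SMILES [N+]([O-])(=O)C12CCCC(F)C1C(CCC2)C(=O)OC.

Molecular formula from the SMILES: C12H18FNO4.
DoU = (2C + 2 + N − H − X)/2 = (2·12 + 2 + 1 − 18 − 1)/2 = 8/2 = 4.
(Structurally: 2 ring(s) + 2 π bond(s) = 4.)

4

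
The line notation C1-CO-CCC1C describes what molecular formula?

Heavy atoms from the SMILES: 6 C, 1 O.
Implicit hydrogens by atom environment:
  4 × C: 2 H each → 8
  1 × C: 3 H
  1 × C: 1 H
  1 × O: no H
  Total hydrogens = 12.
Molecular formula: C6H12O

C6H12O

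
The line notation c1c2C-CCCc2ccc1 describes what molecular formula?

Heavy atoms from the SMILES: 10 C.
Implicit hydrogens by atom environment:
  4 × C: 2 H each → 8
  4 × C (aromatic): 1 H each → 4
  2 × C (aromatic): no H
  Total hydrogens = 12.
Molecular formula: C10H12

C10H12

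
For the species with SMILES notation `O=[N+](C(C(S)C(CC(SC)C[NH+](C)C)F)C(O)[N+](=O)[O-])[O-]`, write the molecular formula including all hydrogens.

Heavy atoms from the SMILES: 10 C, 1 F, 3 N, 5 O, 2 S.
Implicit hydrogens by atom environment:
  5 × C: 1 H each → 5
  3 × C: 3 H each → 9
  2 × C: 2 H each → 4
  2 × N (charge +1): no H
  2 × O: no H
  2 × O (charge -1): no H
  1 × F: no H
  1 × N (charge +1): 1 H
  1 × O: 1 H
  1 × S: 1 H
  1 × S: no H
  Total hydrogens = 21.
Net charge +1.
Molecular formula: C10H21FN3O5S2+

C10H21FN3O5S2+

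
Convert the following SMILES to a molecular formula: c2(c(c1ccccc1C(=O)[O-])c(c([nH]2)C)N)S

Heavy atoms from the SMILES: 12 C, 2 N, 2 O, 1 S.
Implicit hydrogens by atom environment:
  6 × C (aromatic): no H
  4 × C (aromatic): 1 H each → 4
  1 × C: 3 H
  1 × C: no H
  1 × N: 2 H
  1 × N (aromatic): 1 H
  1 × O: no H
  1 × O (charge -1): no H
  1 × S: 1 H
  Total hydrogens = 11.
Net charge -1.
Molecular formula: C12H11N2O2S-

C12H11N2O2S-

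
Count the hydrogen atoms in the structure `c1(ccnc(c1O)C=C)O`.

7

Hydrogens are implicit in SMILES; fill each atom to its normal valence:
  3 × C (aromatic): no H
  2 × C (aromatic): 1 H each → 2
  2 × O: 1 H each → 2
  1 × C: 2 H
  1 × C: 1 H
  1 × N (aromatic): no H
  Total hydrogens = 7.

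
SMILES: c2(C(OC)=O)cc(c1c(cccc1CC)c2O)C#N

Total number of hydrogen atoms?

Hydrogens are implicit in SMILES; fill each atom to its normal valence:
  6 × C (aromatic): no H
  4 × C (aromatic): 1 H each → 4
  2 × C: 3 H each → 6
  2 × C: no H
  2 × O: no H
  1 × C: 2 H
  1 × N: no H
  1 × O: 1 H
  Total hydrogens = 13.

13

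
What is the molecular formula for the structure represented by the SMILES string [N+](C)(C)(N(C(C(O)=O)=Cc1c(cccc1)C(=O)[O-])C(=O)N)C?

C14H17N3O5

Heavy atoms from the SMILES: 14 C, 3 N, 5 O.
Implicit hydrogens by atom environment:
  4 × C (aromatic): 1 H each → 4
  4 × C: no H
  3 × C: 3 H each → 9
  3 × O: no H
  2 × C (aromatic): no H
  1 × C: 1 H
  1 × N: 2 H
  1 × N: no H
  1 × N (charge +1): no H
  1 × O: 1 H
  1 × O (charge -1): no H
  Total hydrogens = 17.
Molecular formula: C14H17N3O5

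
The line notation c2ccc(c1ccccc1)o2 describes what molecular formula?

C10H8O

Heavy atoms from the SMILES: 10 C, 1 O.
Implicit hydrogens by atom environment:
  8 × C (aromatic): 1 H each → 8
  2 × C (aromatic): no H
  1 × O (aromatic): no H
  Total hydrogens = 8.
Molecular formula: C10H8O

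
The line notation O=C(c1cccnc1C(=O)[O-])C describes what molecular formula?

C8H6NO3-

Heavy atoms from the SMILES: 8 C, 1 N, 3 O.
Implicit hydrogens by atom environment:
  3 × C (aromatic): 1 H each → 3
  2 × C (aromatic): no H
  2 × C: no H
  2 × O: no H
  1 × C: 3 H
  1 × N (aromatic): no H
  1 × O (charge -1): no H
  Total hydrogens = 6.
Net charge -1.
Molecular formula: C8H6NO3-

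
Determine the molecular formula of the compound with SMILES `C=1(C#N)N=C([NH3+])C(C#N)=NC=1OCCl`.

Heavy atoms from the SMILES: 7 C, 1 Cl, 5 N, 1 O.
Implicit hydrogens by atom environment:
  4 × C (aromatic): no H
  2 × C: no H
  2 × N (aromatic): no H
  2 × N: no H
  1 × C: 2 H
  1 × Cl: no H
  1 × N (charge +1): 3 H
  1 × O: no H
  Total hydrogens = 5.
Net charge +1.
Molecular formula: C7H5ClN5O+

C7H5ClN5O+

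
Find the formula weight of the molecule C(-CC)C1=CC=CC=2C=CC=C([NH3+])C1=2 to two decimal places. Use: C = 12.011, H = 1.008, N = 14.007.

Molecular formula: C13H16N+.
M = 13×12.011 + 16×1.008 + 1×14.007 = 186.28 g/mol.

186.28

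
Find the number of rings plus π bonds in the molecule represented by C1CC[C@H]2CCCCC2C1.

2

Molecular formula from the SMILES: C10H18.
DoU = (2C + 2 + N − H − X)/2 = (2·10 + 2 + 0 − 18 − 0)/2 = 4/2 = 2.
(Structurally: 2 ring(s) + 0 π bond(s) = 2.)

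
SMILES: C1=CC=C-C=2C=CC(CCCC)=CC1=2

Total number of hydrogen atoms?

Hydrogens are implicit in SMILES; fill each atom to its normal valence:
  7 × C (aromatic): 1 H each → 7
  3 × C: 2 H each → 6
  3 × C (aromatic): no H
  1 × C: 3 H
  Total hydrogens = 16.

16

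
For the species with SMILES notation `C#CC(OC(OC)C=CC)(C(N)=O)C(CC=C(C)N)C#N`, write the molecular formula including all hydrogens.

Heavy atoms from the SMILES: 15 C, 3 N, 3 O.
Implicit hydrogens by atom environment:
  6 × C: 1 H each → 6
  5 × C: no H
  3 × C: 3 H each → 9
  3 × O: no H
  2 × N: 2 H each → 4
  1 × C: 2 H
  1 × N: no H
  Total hydrogens = 21.
Molecular formula: C15H21N3O3

C15H21N3O3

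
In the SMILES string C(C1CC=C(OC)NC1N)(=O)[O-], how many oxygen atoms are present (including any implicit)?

The symbol for oxygen appears 3 times in the SMILES.

3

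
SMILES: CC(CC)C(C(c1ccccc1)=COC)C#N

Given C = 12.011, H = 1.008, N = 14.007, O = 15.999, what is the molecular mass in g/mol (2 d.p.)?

229.32

Molecular formula: C15H19NO.
M = 15×12.011 + 19×1.008 + 1×14.007 + 1×15.999 = 229.32 g/mol.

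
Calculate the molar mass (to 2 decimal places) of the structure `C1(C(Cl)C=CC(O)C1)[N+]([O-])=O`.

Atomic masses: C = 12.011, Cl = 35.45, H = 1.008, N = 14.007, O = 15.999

Molecular formula: C6H8ClNO3.
M = 6×12.011 + 1×35.45 + 8×1.008 + 1×14.007 + 3×15.999 = 177.58 g/mol.

177.58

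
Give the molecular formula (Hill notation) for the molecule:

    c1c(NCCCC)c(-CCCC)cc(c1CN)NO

C15H27N3O

Heavy atoms from the SMILES: 15 C, 3 N, 1 O.
Implicit hydrogens by atom environment:
  7 × C: 2 H each → 14
  4 × C (aromatic): no H
  2 × C: 3 H each → 6
  2 × C (aromatic): 1 H each → 2
  2 × N: 1 H each → 2
  1 × N: 2 H
  1 × O: 1 H
  Total hydrogens = 27.
Molecular formula: C15H27N3O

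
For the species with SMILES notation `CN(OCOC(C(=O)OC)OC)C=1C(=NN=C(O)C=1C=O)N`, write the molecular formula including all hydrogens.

C11H16N4O7

Heavy atoms from the SMILES: 11 C, 4 N, 7 O.
Implicit hydrogens by atom environment:
  6 × O: no H
  4 × C (aromatic): no H
  3 × C: 3 H each → 9
  2 × C: 1 H each → 2
  2 × N (aromatic): no H
  1 × C: 2 H
  1 × C: no H
  1 × N: 2 H
  1 × N: no H
  1 × O: 1 H
  Total hydrogens = 16.
Molecular formula: C11H16N4O7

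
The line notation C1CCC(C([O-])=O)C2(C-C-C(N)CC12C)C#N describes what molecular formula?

Heavy atoms from the SMILES: 13 C, 2 N, 2 O.
Implicit hydrogens by atom environment:
  6 × C: 2 H each → 12
  4 × C: no H
  2 × C: 1 H each → 2
  1 × C: 3 H
  1 × N: 2 H
  1 × N: no H
  1 × O: no H
  1 × O (charge -1): no H
  Total hydrogens = 19.
Net charge -1.
Molecular formula: C13H19N2O2-

C13H19N2O2-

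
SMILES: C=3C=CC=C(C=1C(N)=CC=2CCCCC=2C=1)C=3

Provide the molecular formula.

C16H17N

Heavy atoms from the SMILES: 16 C, 1 N.
Implicit hydrogens by atom environment:
  7 × C (aromatic): 1 H each → 7
  5 × C (aromatic): no H
  4 × C: 2 H each → 8
  1 × N: 2 H
  Total hydrogens = 17.
Molecular formula: C16H17N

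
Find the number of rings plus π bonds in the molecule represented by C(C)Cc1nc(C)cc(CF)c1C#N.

Molecular formula from the SMILES: C11H13FN2.
DoU = (2C + 2 + N − H − X)/2 = (2·11 + 2 + 2 − 13 − 1)/2 = 12/2 = 6.
(Structurally: 1 ring(s) + 5 π bond(s) = 6.)

6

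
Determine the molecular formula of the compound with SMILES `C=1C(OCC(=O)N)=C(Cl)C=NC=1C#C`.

C9H7ClN2O2

Heavy atoms from the SMILES: 9 C, 1 Cl, 2 N, 2 O.
Implicit hydrogens by atom environment:
  3 × C (aromatic): no H
  2 × C (aromatic): 1 H each → 2
  2 × C: no H
  2 × O: no H
  1 × C: 2 H
  1 × C: 1 H
  1 × Cl: no H
  1 × N: 2 H
  1 × N (aromatic): no H
  Total hydrogens = 7.
Molecular formula: C9H7ClN2O2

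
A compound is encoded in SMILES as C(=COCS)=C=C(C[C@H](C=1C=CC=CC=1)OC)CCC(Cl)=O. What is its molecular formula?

C17H19ClO3S

Heavy atoms from the SMILES: 17 C, 1 Cl, 3 O, 1 S.
Implicit hydrogens by atom environment:
  5 × C (aromatic): 1 H each → 5
  4 × C: 2 H each → 8
  4 × C: no H
  3 × O: no H
  2 × C: 1 H each → 2
  1 × C: 3 H
  1 × C (aromatic): no H
  1 × Cl: no H
  1 × S: 1 H
  Total hydrogens = 19.
Molecular formula: C17H19ClO3S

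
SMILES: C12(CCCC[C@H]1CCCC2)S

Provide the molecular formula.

C10H18S

Heavy atoms from the SMILES: 10 C, 1 S.
Implicit hydrogens by atom environment:
  8 × C: 2 H each → 16
  1 × C: 1 H
  1 × C: no H
  1 × S: 1 H
  Total hydrogens = 18.
Molecular formula: C10H18S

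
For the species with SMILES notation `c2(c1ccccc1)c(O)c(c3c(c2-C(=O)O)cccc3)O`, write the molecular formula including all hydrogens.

C17H12O4

Heavy atoms from the SMILES: 17 C, 4 O.
Implicit hydrogens by atom environment:
  9 × C (aromatic): 1 H each → 9
  7 × C (aromatic): no H
  3 × O: 1 H each → 3
  1 × C: no H
  1 × O: no H
  Total hydrogens = 12.
Molecular formula: C17H12O4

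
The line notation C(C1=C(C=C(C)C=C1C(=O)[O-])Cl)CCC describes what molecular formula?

Heavy atoms from the SMILES: 12 C, 1 Cl, 2 O.
Implicit hydrogens by atom environment:
  4 × C (aromatic): no H
  3 × C: 2 H each → 6
  2 × C: 3 H each → 6
  2 × C (aromatic): 1 H each → 2
  1 × C: no H
  1 × Cl: no H
  1 × O: no H
  1 × O (charge -1): no H
  Total hydrogens = 14.
Net charge -1.
Molecular formula: C12H14ClO2-

C12H14ClO2-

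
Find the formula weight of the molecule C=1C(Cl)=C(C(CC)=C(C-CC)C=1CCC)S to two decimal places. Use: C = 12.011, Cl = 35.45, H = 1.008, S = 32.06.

256.83

Molecular formula: C14H21ClS.
M = 14×12.011 + 1×35.45 + 21×1.008 + 1×32.06 = 256.83 g/mol.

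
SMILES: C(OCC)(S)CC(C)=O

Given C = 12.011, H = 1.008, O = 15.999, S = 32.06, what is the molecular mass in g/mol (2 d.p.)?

Molecular formula: C6H12O2S.
M = 6×12.011 + 12×1.008 + 2×15.999 + 1×32.06 = 148.22 g/mol.

148.22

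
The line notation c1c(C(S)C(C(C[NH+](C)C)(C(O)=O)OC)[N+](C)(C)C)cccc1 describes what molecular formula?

Heavy atoms from the SMILES: 17 C, 2 N, 3 O, 1 S.
Implicit hydrogens by atom environment:
  6 × C: 3 H each → 18
  5 × C (aromatic): 1 H each → 5
  2 × C: 1 H each → 2
  2 × C: no H
  2 × O: no H
  1 × C: 2 H
  1 × C (aromatic): no H
  1 × N (charge +1): 1 H
  1 × N (charge +1): no H
  1 × O: 1 H
  1 × S: 1 H
  Total hydrogens = 30.
Net charge +2.
Molecular formula: [C17H30N2O3S]2+

[C17H30N2O3S]2+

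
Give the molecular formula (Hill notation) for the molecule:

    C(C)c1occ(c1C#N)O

Heavy atoms from the SMILES: 7 C, 1 N, 2 O.
Implicit hydrogens by atom environment:
  3 × C (aromatic): no H
  1 × C: 3 H
  1 × C: 2 H
  1 × C (aromatic): 1 H
  1 × C: no H
  1 × N: no H
  1 × O: 1 H
  1 × O (aromatic): no H
  Total hydrogens = 7.
Molecular formula: C7H7NO2

C7H7NO2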